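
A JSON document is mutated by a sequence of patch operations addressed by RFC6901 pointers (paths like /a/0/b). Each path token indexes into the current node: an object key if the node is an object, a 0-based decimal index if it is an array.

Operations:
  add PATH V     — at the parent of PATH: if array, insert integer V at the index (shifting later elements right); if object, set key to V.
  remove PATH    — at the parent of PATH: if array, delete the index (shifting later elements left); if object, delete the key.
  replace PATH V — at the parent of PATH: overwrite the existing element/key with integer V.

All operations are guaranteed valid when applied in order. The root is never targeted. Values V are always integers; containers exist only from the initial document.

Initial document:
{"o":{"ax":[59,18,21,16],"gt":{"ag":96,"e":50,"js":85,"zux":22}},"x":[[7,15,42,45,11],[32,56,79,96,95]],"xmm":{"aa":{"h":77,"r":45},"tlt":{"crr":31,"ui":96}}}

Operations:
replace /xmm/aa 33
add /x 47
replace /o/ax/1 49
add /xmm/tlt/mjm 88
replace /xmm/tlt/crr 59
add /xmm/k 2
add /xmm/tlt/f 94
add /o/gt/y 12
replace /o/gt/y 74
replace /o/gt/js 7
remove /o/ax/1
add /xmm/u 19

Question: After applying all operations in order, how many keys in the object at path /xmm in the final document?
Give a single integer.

Answer: 4

Derivation:
After op 1 (replace /xmm/aa 33): {"o":{"ax":[59,18,21,16],"gt":{"ag":96,"e":50,"js":85,"zux":22}},"x":[[7,15,42,45,11],[32,56,79,96,95]],"xmm":{"aa":33,"tlt":{"crr":31,"ui":96}}}
After op 2 (add /x 47): {"o":{"ax":[59,18,21,16],"gt":{"ag":96,"e":50,"js":85,"zux":22}},"x":47,"xmm":{"aa":33,"tlt":{"crr":31,"ui":96}}}
After op 3 (replace /o/ax/1 49): {"o":{"ax":[59,49,21,16],"gt":{"ag":96,"e":50,"js":85,"zux":22}},"x":47,"xmm":{"aa":33,"tlt":{"crr":31,"ui":96}}}
After op 4 (add /xmm/tlt/mjm 88): {"o":{"ax":[59,49,21,16],"gt":{"ag":96,"e":50,"js":85,"zux":22}},"x":47,"xmm":{"aa":33,"tlt":{"crr":31,"mjm":88,"ui":96}}}
After op 5 (replace /xmm/tlt/crr 59): {"o":{"ax":[59,49,21,16],"gt":{"ag":96,"e":50,"js":85,"zux":22}},"x":47,"xmm":{"aa":33,"tlt":{"crr":59,"mjm":88,"ui":96}}}
After op 6 (add /xmm/k 2): {"o":{"ax":[59,49,21,16],"gt":{"ag":96,"e":50,"js":85,"zux":22}},"x":47,"xmm":{"aa":33,"k":2,"tlt":{"crr":59,"mjm":88,"ui":96}}}
After op 7 (add /xmm/tlt/f 94): {"o":{"ax":[59,49,21,16],"gt":{"ag":96,"e":50,"js":85,"zux":22}},"x":47,"xmm":{"aa":33,"k":2,"tlt":{"crr":59,"f":94,"mjm":88,"ui":96}}}
After op 8 (add /o/gt/y 12): {"o":{"ax":[59,49,21,16],"gt":{"ag":96,"e":50,"js":85,"y":12,"zux":22}},"x":47,"xmm":{"aa":33,"k":2,"tlt":{"crr":59,"f":94,"mjm":88,"ui":96}}}
After op 9 (replace /o/gt/y 74): {"o":{"ax":[59,49,21,16],"gt":{"ag":96,"e":50,"js":85,"y":74,"zux":22}},"x":47,"xmm":{"aa":33,"k":2,"tlt":{"crr":59,"f":94,"mjm":88,"ui":96}}}
After op 10 (replace /o/gt/js 7): {"o":{"ax":[59,49,21,16],"gt":{"ag":96,"e":50,"js":7,"y":74,"zux":22}},"x":47,"xmm":{"aa":33,"k":2,"tlt":{"crr":59,"f":94,"mjm":88,"ui":96}}}
After op 11 (remove /o/ax/1): {"o":{"ax":[59,21,16],"gt":{"ag":96,"e":50,"js":7,"y":74,"zux":22}},"x":47,"xmm":{"aa":33,"k":2,"tlt":{"crr":59,"f":94,"mjm":88,"ui":96}}}
After op 12 (add /xmm/u 19): {"o":{"ax":[59,21,16],"gt":{"ag":96,"e":50,"js":7,"y":74,"zux":22}},"x":47,"xmm":{"aa":33,"k":2,"tlt":{"crr":59,"f":94,"mjm":88,"ui":96},"u":19}}
Size at path /xmm: 4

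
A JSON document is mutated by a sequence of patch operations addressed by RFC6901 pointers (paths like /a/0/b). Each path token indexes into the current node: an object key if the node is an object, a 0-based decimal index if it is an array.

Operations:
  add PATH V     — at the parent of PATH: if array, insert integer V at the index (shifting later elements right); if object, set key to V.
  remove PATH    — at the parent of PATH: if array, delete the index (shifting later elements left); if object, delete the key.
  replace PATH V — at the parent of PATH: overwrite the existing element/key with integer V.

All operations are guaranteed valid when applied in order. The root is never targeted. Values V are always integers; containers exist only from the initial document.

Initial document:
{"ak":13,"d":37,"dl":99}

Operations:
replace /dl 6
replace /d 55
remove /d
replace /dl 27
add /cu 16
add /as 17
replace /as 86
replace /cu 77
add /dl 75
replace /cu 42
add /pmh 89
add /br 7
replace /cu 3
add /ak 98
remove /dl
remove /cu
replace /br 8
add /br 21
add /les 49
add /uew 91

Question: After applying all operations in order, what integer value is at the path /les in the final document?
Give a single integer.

Answer: 49

Derivation:
After op 1 (replace /dl 6): {"ak":13,"d":37,"dl":6}
After op 2 (replace /d 55): {"ak":13,"d":55,"dl":6}
After op 3 (remove /d): {"ak":13,"dl":6}
After op 4 (replace /dl 27): {"ak":13,"dl":27}
After op 5 (add /cu 16): {"ak":13,"cu":16,"dl":27}
After op 6 (add /as 17): {"ak":13,"as":17,"cu":16,"dl":27}
After op 7 (replace /as 86): {"ak":13,"as":86,"cu":16,"dl":27}
After op 8 (replace /cu 77): {"ak":13,"as":86,"cu":77,"dl":27}
After op 9 (add /dl 75): {"ak":13,"as":86,"cu":77,"dl":75}
After op 10 (replace /cu 42): {"ak":13,"as":86,"cu":42,"dl":75}
After op 11 (add /pmh 89): {"ak":13,"as":86,"cu":42,"dl":75,"pmh":89}
After op 12 (add /br 7): {"ak":13,"as":86,"br":7,"cu":42,"dl":75,"pmh":89}
After op 13 (replace /cu 3): {"ak":13,"as":86,"br":7,"cu":3,"dl":75,"pmh":89}
After op 14 (add /ak 98): {"ak":98,"as":86,"br":7,"cu":3,"dl":75,"pmh":89}
After op 15 (remove /dl): {"ak":98,"as":86,"br":7,"cu":3,"pmh":89}
After op 16 (remove /cu): {"ak":98,"as":86,"br":7,"pmh":89}
After op 17 (replace /br 8): {"ak":98,"as":86,"br":8,"pmh":89}
After op 18 (add /br 21): {"ak":98,"as":86,"br":21,"pmh":89}
After op 19 (add /les 49): {"ak":98,"as":86,"br":21,"les":49,"pmh":89}
After op 20 (add /uew 91): {"ak":98,"as":86,"br":21,"les":49,"pmh":89,"uew":91}
Value at /les: 49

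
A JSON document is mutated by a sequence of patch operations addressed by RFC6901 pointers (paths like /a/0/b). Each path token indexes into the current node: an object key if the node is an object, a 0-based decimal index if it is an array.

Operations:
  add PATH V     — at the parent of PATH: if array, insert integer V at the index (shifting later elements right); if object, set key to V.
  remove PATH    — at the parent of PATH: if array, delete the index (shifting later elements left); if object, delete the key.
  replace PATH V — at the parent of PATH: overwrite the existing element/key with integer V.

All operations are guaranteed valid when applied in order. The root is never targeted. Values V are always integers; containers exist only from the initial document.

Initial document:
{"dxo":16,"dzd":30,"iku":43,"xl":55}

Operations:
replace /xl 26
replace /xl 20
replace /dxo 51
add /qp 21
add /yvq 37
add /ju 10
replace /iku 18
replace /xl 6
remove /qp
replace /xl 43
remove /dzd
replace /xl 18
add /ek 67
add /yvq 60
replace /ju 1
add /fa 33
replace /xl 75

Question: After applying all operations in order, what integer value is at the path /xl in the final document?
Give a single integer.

After op 1 (replace /xl 26): {"dxo":16,"dzd":30,"iku":43,"xl":26}
After op 2 (replace /xl 20): {"dxo":16,"dzd":30,"iku":43,"xl":20}
After op 3 (replace /dxo 51): {"dxo":51,"dzd":30,"iku":43,"xl":20}
After op 4 (add /qp 21): {"dxo":51,"dzd":30,"iku":43,"qp":21,"xl":20}
After op 5 (add /yvq 37): {"dxo":51,"dzd":30,"iku":43,"qp":21,"xl":20,"yvq":37}
After op 6 (add /ju 10): {"dxo":51,"dzd":30,"iku":43,"ju":10,"qp":21,"xl":20,"yvq":37}
After op 7 (replace /iku 18): {"dxo":51,"dzd":30,"iku":18,"ju":10,"qp":21,"xl":20,"yvq":37}
After op 8 (replace /xl 6): {"dxo":51,"dzd":30,"iku":18,"ju":10,"qp":21,"xl":6,"yvq":37}
After op 9 (remove /qp): {"dxo":51,"dzd":30,"iku":18,"ju":10,"xl":6,"yvq":37}
After op 10 (replace /xl 43): {"dxo":51,"dzd":30,"iku":18,"ju":10,"xl":43,"yvq":37}
After op 11 (remove /dzd): {"dxo":51,"iku":18,"ju":10,"xl":43,"yvq":37}
After op 12 (replace /xl 18): {"dxo":51,"iku":18,"ju":10,"xl":18,"yvq":37}
After op 13 (add /ek 67): {"dxo":51,"ek":67,"iku":18,"ju":10,"xl":18,"yvq":37}
After op 14 (add /yvq 60): {"dxo":51,"ek":67,"iku":18,"ju":10,"xl":18,"yvq":60}
After op 15 (replace /ju 1): {"dxo":51,"ek":67,"iku":18,"ju":1,"xl":18,"yvq":60}
After op 16 (add /fa 33): {"dxo":51,"ek":67,"fa":33,"iku":18,"ju":1,"xl":18,"yvq":60}
After op 17 (replace /xl 75): {"dxo":51,"ek":67,"fa":33,"iku":18,"ju":1,"xl":75,"yvq":60}
Value at /xl: 75

Answer: 75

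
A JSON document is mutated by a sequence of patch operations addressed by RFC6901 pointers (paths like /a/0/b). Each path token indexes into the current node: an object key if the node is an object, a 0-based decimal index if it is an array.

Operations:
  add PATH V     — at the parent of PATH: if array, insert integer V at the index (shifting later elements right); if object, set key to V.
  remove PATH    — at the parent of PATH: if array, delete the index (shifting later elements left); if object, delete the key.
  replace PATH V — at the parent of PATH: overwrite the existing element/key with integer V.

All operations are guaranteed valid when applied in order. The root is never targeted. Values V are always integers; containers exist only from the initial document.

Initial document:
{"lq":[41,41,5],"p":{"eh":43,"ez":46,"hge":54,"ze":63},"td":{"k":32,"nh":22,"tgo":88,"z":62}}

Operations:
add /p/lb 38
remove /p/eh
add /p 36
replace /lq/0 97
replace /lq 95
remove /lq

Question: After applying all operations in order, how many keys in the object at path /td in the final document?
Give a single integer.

After op 1 (add /p/lb 38): {"lq":[41,41,5],"p":{"eh":43,"ez":46,"hge":54,"lb":38,"ze":63},"td":{"k":32,"nh":22,"tgo":88,"z":62}}
After op 2 (remove /p/eh): {"lq":[41,41,5],"p":{"ez":46,"hge":54,"lb":38,"ze":63},"td":{"k":32,"nh":22,"tgo":88,"z":62}}
After op 3 (add /p 36): {"lq":[41,41,5],"p":36,"td":{"k":32,"nh":22,"tgo":88,"z":62}}
After op 4 (replace /lq/0 97): {"lq":[97,41,5],"p":36,"td":{"k":32,"nh":22,"tgo":88,"z":62}}
After op 5 (replace /lq 95): {"lq":95,"p":36,"td":{"k":32,"nh":22,"tgo":88,"z":62}}
After op 6 (remove /lq): {"p":36,"td":{"k":32,"nh":22,"tgo":88,"z":62}}
Size at path /td: 4

Answer: 4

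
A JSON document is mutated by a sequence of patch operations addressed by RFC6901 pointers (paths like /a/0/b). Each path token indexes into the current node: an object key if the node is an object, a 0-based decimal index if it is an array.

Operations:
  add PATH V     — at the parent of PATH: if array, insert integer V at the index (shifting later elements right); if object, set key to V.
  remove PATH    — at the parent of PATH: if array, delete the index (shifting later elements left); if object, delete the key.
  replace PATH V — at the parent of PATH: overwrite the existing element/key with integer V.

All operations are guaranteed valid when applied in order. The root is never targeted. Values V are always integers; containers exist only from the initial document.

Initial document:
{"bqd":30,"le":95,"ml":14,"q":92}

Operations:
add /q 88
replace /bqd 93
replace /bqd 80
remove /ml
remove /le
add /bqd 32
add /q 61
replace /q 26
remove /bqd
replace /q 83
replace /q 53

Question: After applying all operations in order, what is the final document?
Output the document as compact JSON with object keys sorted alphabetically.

After op 1 (add /q 88): {"bqd":30,"le":95,"ml":14,"q":88}
After op 2 (replace /bqd 93): {"bqd":93,"le":95,"ml":14,"q":88}
After op 3 (replace /bqd 80): {"bqd":80,"le":95,"ml":14,"q":88}
After op 4 (remove /ml): {"bqd":80,"le":95,"q":88}
After op 5 (remove /le): {"bqd":80,"q":88}
After op 6 (add /bqd 32): {"bqd":32,"q":88}
After op 7 (add /q 61): {"bqd":32,"q":61}
After op 8 (replace /q 26): {"bqd":32,"q":26}
After op 9 (remove /bqd): {"q":26}
After op 10 (replace /q 83): {"q":83}
After op 11 (replace /q 53): {"q":53}

Answer: {"q":53}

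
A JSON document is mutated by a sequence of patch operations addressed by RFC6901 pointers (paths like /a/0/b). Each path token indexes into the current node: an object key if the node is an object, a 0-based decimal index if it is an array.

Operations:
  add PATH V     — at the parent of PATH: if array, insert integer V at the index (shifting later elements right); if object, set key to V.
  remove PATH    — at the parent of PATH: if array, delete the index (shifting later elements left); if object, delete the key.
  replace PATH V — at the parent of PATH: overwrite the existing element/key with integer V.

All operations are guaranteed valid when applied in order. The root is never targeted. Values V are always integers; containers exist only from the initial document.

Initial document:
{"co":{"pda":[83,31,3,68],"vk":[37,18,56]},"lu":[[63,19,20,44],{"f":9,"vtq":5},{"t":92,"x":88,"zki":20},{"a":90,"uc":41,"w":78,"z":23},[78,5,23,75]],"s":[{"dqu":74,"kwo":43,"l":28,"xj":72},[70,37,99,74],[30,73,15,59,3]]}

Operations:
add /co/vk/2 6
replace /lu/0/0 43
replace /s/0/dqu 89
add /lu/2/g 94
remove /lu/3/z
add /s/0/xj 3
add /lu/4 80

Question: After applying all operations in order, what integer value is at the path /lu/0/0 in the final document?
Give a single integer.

Answer: 43

Derivation:
After op 1 (add /co/vk/2 6): {"co":{"pda":[83,31,3,68],"vk":[37,18,6,56]},"lu":[[63,19,20,44],{"f":9,"vtq":5},{"t":92,"x":88,"zki":20},{"a":90,"uc":41,"w":78,"z":23},[78,5,23,75]],"s":[{"dqu":74,"kwo":43,"l":28,"xj":72},[70,37,99,74],[30,73,15,59,3]]}
After op 2 (replace /lu/0/0 43): {"co":{"pda":[83,31,3,68],"vk":[37,18,6,56]},"lu":[[43,19,20,44],{"f":9,"vtq":5},{"t":92,"x":88,"zki":20},{"a":90,"uc":41,"w":78,"z":23},[78,5,23,75]],"s":[{"dqu":74,"kwo":43,"l":28,"xj":72},[70,37,99,74],[30,73,15,59,3]]}
After op 3 (replace /s/0/dqu 89): {"co":{"pda":[83,31,3,68],"vk":[37,18,6,56]},"lu":[[43,19,20,44],{"f":9,"vtq":5},{"t":92,"x":88,"zki":20},{"a":90,"uc":41,"w":78,"z":23},[78,5,23,75]],"s":[{"dqu":89,"kwo":43,"l":28,"xj":72},[70,37,99,74],[30,73,15,59,3]]}
After op 4 (add /lu/2/g 94): {"co":{"pda":[83,31,3,68],"vk":[37,18,6,56]},"lu":[[43,19,20,44],{"f":9,"vtq":5},{"g":94,"t":92,"x":88,"zki":20},{"a":90,"uc":41,"w":78,"z":23},[78,5,23,75]],"s":[{"dqu":89,"kwo":43,"l":28,"xj":72},[70,37,99,74],[30,73,15,59,3]]}
After op 5 (remove /lu/3/z): {"co":{"pda":[83,31,3,68],"vk":[37,18,6,56]},"lu":[[43,19,20,44],{"f":9,"vtq":5},{"g":94,"t":92,"x":88,"zki":20},{"a":90,"uc":41,"w":78},[78,5,23,75]],"s":[{"dqu":89,"kwo":43,"l":28,"xj":72},[70,37,99,74],[30,73,15,59,3]]}
After op 6 (add /s/0/xj 3): {"co":{"pda":[83,31,3,68],"vk":[37,18,6,56]},"lu":[[43,19,20,44],{"f":9,"vtq":5},{"g":94,"t":92,"x":88,"zki":20},{"a":90,"uc":41,"w":78},[78,5,23,75]],"s":[{"dqu":89,"kwo":43,"l":28,"xj":3},[70,37,99,74],[30,73,15,59,3]]}
After op 7 (add /lu/4 80): {"co":{"pda":[83,31,3,68],"vk":[37,18,6,56]},"lu":[[43,19,20,44],{"f":9,"vtq":5},{"g":94,"t":92,"x":88,"zki":20},{"a":90,"uc":41,"w":78},80,[78,5,23,75]],"s":[{"dqu":89,"kwo":43,"l":28,"xj":3},[70,37,99,74],[30,73,15,59,3]]}
Value at /lu/0/0: 43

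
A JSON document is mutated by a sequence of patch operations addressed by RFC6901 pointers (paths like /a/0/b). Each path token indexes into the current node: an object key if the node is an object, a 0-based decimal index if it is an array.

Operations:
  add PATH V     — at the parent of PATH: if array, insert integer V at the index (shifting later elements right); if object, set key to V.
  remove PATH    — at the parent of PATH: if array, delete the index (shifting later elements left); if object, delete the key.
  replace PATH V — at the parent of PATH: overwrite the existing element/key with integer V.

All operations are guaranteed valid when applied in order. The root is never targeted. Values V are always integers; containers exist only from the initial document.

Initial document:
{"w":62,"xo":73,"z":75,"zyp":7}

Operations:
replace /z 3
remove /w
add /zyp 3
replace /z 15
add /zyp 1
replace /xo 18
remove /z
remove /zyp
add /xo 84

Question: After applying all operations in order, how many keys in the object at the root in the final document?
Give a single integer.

Answer: 1

Derivation:
After op 1 (replace /z 3): {"w":62,"xo":73,"z":3,"zyp":7}
After op 2 (remove /w): {"xo":73,"z":3,"zyp":7}
After op 3 (add /zyp 3): {"xo":73,"z":3,"zyp":3}
After op 4 (replace /z 15): {"xo":73,"z":15,"zyp":3}
After op 5 (add /zyp 1): {"xo":73,"z":15,"zyp":1}
After op 6 (replace /xo 18): {"xo":18,"z":15,"zyp":1}
After op 7 (remove /z): {"xo":18,"zyp":1}
After op 8 (remove /zyp): {"xo":18}
After op 9 (add /xo 84): {"xo":84}
Size at the root: 1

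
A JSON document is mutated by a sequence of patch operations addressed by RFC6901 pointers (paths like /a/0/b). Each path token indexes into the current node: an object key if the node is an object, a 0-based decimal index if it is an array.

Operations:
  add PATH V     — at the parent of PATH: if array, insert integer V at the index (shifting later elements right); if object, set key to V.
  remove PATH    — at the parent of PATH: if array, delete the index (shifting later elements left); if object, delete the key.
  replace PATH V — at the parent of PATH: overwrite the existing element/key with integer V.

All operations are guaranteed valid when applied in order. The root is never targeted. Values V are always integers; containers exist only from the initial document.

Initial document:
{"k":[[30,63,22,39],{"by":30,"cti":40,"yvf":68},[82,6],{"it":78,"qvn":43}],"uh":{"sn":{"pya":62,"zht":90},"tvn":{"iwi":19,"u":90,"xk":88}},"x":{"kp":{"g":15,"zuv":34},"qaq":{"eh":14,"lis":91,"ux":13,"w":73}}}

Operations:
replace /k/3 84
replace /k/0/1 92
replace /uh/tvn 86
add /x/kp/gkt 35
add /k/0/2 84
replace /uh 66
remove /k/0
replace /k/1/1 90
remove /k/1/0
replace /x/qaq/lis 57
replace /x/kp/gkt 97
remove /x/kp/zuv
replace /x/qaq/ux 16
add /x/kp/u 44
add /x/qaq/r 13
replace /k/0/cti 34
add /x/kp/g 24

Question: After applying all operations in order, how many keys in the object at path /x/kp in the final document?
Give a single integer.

Answer: 3

Derivation:
After op 1 (replace /k/3 84): {"k":[[30,63,22,39],{"by":30,"cti":40,"yvf":68},[82,6],84],"uh":{"sn":{"pya":62,"zht":90},"tvn":{"iwi":19,"u":90,"xk":88}},"x":{"kp":{"g":15,"zuv":34},"qaq":{"eh":14,"lis":91,"ux":13,"w":73}}}
After op 2 (replace /k/0/1 92): {"k":[[30,92,22,39],{"by":30,"cti":40,"yvf":68},[82,6],84],"uh":{"sn":{"pya":62,"zht":90},"tvn":{"iwi":19,"u":90,"xk":88}},"x":{"kp":{"g":15,"zuv":34},"qaq":{"eh":14,"lis":91,"ux":13,"w":73}}}
After op 3 (replace /uh/tvn 86): {"k":[[30,92,22,39],{"by":30,"cti":40,"yvf":68},[82,6],84],"uh":{"sn":{"pya":62,"zht":90},"tvn":86},"x":{"kp":{"g":15,"zuv":34},"qaq":{"eh":14,"lis":91,"ux":13,"w":73}}}
After op 4 (add /x/kp/gkt 35): {"k":[[30,92,22,39],{"by":30,"cti":40,"yvf":68},[82,6],84],"uh":{"sn":{"pya":62,"zht":90},"tvn":86},"x":{"kp":{"g":15,"gkt":35,"zuv":34},"qaq":{"eh":14,"lis":91,"ux":13,"w":73}}}
After op 5 (add /k/0/2 84): {"k":[[30,92,84,22,39],{"by":30,"cti":40,"yvf":68},[82,6],84],"uh":{"sn":{"pya":62,"zht":90},"tvn":86},"x":{"kp":{"g":15,"gkt":35,"zuv":34},"qaq":{"eh":14,"lis":91,"ux":13,"w":73}}}
After op 6 (replace /uh 66): {"k":[[30,92,84,22,39],{"by":30,"cti":40,"yvf":68},[82,6],84],"uh":66,"x":{"kp":{"g":15,"gkt":35,"zuv":34},"qaq":{"eh":14,"lis":91,"ux":13,"w":73}}}
After op 7 (remove /k/0): {"k":[{"by":30,"cti":40,"yvf":68},[82,6],84],"uh":66,"x":{"kp":{"g":15,"gkt":35,"zuv":34},"qaq":{"eh":14,"lis":91,"ux":13,"w":73}}}
After op 8 (replace /k/1/1 90): {"k":[{"by":30,"cti":40,"yvf":68},[82,90],84],"uh":66,"x":{"kp":{"g":15,"gkt":35,"zuv":34},"qaq":{"eh":14,"lis":91,"ux":13,"w":73}}}
After op 9 (remove /k/1/0): {"k":[{"by":30,"cti":40,"yvf":68},[90],84],"uh":66,"x":{"kp":{"g":15,"gkt":35,"zuv":34},"qaq":{"eh":14,"lis":91,"ux":13,"w":73}}}
After op 10 (replace /x/qaq/lis 57): {"k":[{"by":30,"cti":40,"yvf":68},[90],84],"uh":66,"x":{"kp":{"g":15,"gkt":35,"zuv":34},"qaq":{"eh":14,"lis":57,"ux":13,"w":73}}}
After op 11 (replace /x/kp/gkt 97): {"k":[{"by":30,"cti":40,"yvf":68},[90],84],"uh":66,"x":{"kp":{"g":15,"gkt":97,"zuv":34},"qaq":{"eh":14,"lis":57,"ux":13,"w":73}}}
After op 12 (remove /x/kp/zuv): {"k":[{"by":30,"cti":40,"yvf":68},[90],84],"uh":66,"x":{"kp":{"g":15,"gkt":97},"qaq":{"eh":14,"lis":57,"ux":13,"w":73}}}
After op 13 (replace /x/qaq/ux 16): {"k":[{"by":30,"cti":40,"yvf":68},[90],84],"uh":66,"x":{"kp":{"g":15,"gkt":97},"qaq":{"eh":14,"lis":57,"ux":16,"w":73}}}
After op 14 (add /x/kp/u 44): {"k":[{"by":30,"cti":40,"yvf":68},[90],84],"uh":66,"x":{"kp":{"g":15,"gkt":97,"u":44},"qaq":{"eh":14,"lis":57,"ux":16,"w":73}}}
After op 15 (add /x/qaq/r 13): {"k":[{"by":30,"cti":40,"yvf":68},[90],84],"uh":66,"x":{"kp":{"g":15,"gkt":97,"u":44},"qaq":{"eh":14,"lis":57,"r":13,"ux":16,"w":73}}}
After op 16 (replace /k/0/cti 34): {"k":[{"by":30,"cti":34,"yvf":68},[90],84],"uh":66,"x":{"kp":{"g":15,"gkt":97,"u":44},"qaq":{"eh":14,"lis":57,"r":13,"ux":16,"w":73}}}
After op 17 (add /x/kp/g 24): {"k":[{"by":30,"cti":34,"yvf":68},[90],84],"uh":66,"x":{"kp":{"g":24,"gkt":97,"u":44},"qaq":{"eh":14,"lis":57,"r":13,"ux":16,"w":73}}}
Size at path /x/kp: 3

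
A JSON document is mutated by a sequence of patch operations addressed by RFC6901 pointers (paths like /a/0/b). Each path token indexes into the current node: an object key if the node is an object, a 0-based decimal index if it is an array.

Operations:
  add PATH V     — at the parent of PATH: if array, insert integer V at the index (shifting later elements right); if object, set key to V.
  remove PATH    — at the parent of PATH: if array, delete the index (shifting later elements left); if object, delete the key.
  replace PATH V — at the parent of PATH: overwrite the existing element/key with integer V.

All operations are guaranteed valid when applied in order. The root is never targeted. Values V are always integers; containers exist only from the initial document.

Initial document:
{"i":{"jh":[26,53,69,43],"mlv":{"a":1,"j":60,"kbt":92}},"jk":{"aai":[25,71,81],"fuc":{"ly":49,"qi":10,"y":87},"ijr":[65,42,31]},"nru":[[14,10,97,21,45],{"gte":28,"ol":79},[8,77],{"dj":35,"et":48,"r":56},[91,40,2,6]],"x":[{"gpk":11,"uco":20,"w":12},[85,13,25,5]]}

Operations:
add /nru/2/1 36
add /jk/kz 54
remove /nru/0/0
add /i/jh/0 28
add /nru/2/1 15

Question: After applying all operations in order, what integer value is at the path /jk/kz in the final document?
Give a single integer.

Answer: 54

Derivation:
After op 1 (add /nru/2/1 36): {"i":{"jh":[26,53,69,43],"mlv":{"a":1,"j":60,"kbt":92}},"jk":{"aai":[25,71,81],"fuc":{"ly":49,"qi":10,"y":87},"ijr":[65,42,31]},"nru":[[14,10,97,21,45],{"gte":28,"ol":79},[8,36,77],{"dj":35,"et":48,"r":56},[91,40,2,6]],"x":[{"gpk":11,"uco":20,"w":12},[85,13,25,5]]}
After op 2 (add /jk/kz 54): {"i":{"jh":[26,53,69,43],"mlv":{"a":1,"j":60,"kbt":92}},"jk":{"aai":[25,71,81],"fuc":{"ly":49,"qi":10,"y":87},"ijr":[65,42,31],"kz":54},"nru":[[14,10,97,21,45],{"gte":28,"ol":79},[8,36,77],{"dj":35,"et":48,"r":56},[91,40,2,6]],"x":[{"gpk":11,"uco":20,"w":12},[85,13,25,5]]}
After op 3 (remove /nru/0/0): {"i":{"jh":[26,53,69,43],"mlv":{"a":1,"j":60,"kbt":92}},"jk":{"aai":[25,71,81],"fuc":{"ly":49,"qi":10,"y":87},"ijr":[65,42,31],"kz":54},"nru":[[10,97,21,45],{"gte":28,"ol":79},[8,36,77],{"dj":35,"et":48,"r":56},[91,40,2,6]],"x":[{"gpk":11,"uco":20,"w":12},[85,13,25,5]]}
After op 4 (add /i/jh/0 28): {"i":{"jh":[28,26,53,69,43],"mlv":{"a":1,"j":60,"kbt":92}},"jk":{"aai":[25,71,81],"fuc":{"ly":49,"qi":10,"y":87},"ijr":[65,42,31],"kz":54},"nru":[[10,97,21,45],{"gte":28,"ol":79},[8,36,77],{"dj":35,"et":48,"r":56},[91,40,2,6]],"x":[{"gpk":11,"uco":20,"w":12},[85,13,25,5]]}
After op 5 (add /nru/2/1 15): {"i":{"jh":[28,26,53,69,43],"mlv":{"a":1,"j":60,"kbt":92}},"jk":{"aai":[25,71,81],"fuc":{"ly":49,"qi":10,"y":87},"ijr":[65,42,31],"kz":54},"nru":[[10,97,21,45],{"gte":28,"ol":79},[8,15,36,77],{"dj":35,"et":48,"r":56},[91,40,2,6]],"x":[{"gpk":11,"uco":20,"w":12},[85,13,25,5]]}
Value at /jk/kz: 54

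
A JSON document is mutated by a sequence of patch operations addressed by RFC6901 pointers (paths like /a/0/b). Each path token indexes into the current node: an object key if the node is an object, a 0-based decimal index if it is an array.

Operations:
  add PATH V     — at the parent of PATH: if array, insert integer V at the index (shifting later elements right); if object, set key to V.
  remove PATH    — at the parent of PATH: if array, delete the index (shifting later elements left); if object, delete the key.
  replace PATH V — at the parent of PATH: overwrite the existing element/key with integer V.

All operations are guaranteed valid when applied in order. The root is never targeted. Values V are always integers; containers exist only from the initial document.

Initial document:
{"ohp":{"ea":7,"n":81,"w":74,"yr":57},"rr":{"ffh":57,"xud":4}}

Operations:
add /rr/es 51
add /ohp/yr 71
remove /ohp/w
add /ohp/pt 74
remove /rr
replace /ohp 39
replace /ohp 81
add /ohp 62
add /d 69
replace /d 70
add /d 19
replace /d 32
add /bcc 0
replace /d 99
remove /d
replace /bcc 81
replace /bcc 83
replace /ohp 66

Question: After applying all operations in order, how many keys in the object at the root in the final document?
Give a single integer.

After op 1 (add /rr/es 51): {"ohp":{"ea":7,"n":81,"w":74,"yr":57},"rr":{"es":51,"ffh":57,"xud":4}}
After op 2 (add /ohp/yr 71): {"ohp":{"ea":7,"n":81,"w":74,"yr":71},"rr":{"es":51,"ffh":57,"xud":4}}
After op 3 (remove /ohp/w): {"ohp":{"ea":7,"n":81,"yr":71},"rr":{"es":51,"ffh":57,"xud":4}}
After op 4 (add /ohp/pt 74): {"ohp":{"ea":7,"n":81,"pt":74,"yr":71},"rr":{"es":51,"ffh":57,"xud":4}}
After op 5 (remove /rr): {"ohp":{"ea":7,"n":81,"pt":74,"yr":71}}
After op 6 (replace /ohp 39): {"ohp":39}
After op 7 (replace /ohp 81): {"ohp":81}
After op 8 (add /ohp 62): {"ohp":62}
After op 9 (add /d 69): {"d":69,"ohp":62}
After op 10 (replace /d 70): {"d":70,"ohp":62}
After op 11 (add /d 19): {"d":19,"ohp":62}
After op 12 (replace /d 32): {"d":32,"ohp":62}
After op 13 (add /bcc 0): {"bcc":0,"d":32,"ohp":62}
After op 14 (replace /d 99): {"bcc":0,"d":99,"ohp":62}
After op 15 (remove /d): {"bcc":0,"ohp":62}
After op 16 (replace /bcc 81): {"bcc":81,"ohp":62}
After op 17 (replace /bcc 83): {"bcc":83,"ohp":62}
After op 18 (replace /ohp 66): {"bcc":83,"ohp":66}
Size at the root: 2

Answer: 2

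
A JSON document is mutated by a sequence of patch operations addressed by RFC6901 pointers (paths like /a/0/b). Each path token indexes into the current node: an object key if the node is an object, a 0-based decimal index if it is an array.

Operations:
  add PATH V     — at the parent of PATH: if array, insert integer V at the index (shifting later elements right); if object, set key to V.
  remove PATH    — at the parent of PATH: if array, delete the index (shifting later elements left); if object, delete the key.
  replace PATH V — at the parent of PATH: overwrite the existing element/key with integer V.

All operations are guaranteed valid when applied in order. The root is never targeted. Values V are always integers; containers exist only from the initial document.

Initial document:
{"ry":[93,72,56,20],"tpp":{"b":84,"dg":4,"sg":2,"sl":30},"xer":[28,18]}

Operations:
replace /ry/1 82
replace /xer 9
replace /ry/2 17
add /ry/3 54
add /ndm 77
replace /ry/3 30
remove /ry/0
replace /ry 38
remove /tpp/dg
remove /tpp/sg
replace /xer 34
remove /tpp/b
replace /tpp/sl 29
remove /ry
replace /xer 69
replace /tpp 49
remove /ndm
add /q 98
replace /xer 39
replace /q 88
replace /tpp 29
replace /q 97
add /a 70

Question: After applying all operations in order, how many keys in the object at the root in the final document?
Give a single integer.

After op 1 (replace /ry/1 82): {"ry":[93,82,56,20],"tpp":{"b":84,"dg":4,"sg":2,"sl":30},"xer":[28,18]}
After op 2 (replace /xer 9): {"ry":[93,82,56,20],"tpp":{"b":84,"dg":4,"sg":2,"sl":30},"xer":9}
After op 3 (replace /ry/2 17): {"ry":[93,82,17,20],"tpp":{"b":84,"dg":4,"sg":2,"sl":30},"xer":9}
After op 4 (add /ry/3 54): {"ry":[93,82,17,54,20],"tpp":{"b":84,"dg":4,"sg":2,"sl":30},"xer":9}
After op 5 (add /ndm 77): {"ndm":77,"ry":[93,82,17,54,20],"tpp":{"b":84,"dg":4,"sg":2,"sl":30},"xer":9}
After op 6 (replace /ry/3 30): {"ndm":77,"ry":[93,82,17,30,20],"tpp":{"b":84,"dg":4,"sg":2,"sl":30},"xer":9}
After op 7 (remove /ry/0): {"ndm":77,"ry":[82,17,30,20],"tpp":{"b":84,"dg":4,"sg":2,"sl":30},"xer":9}
After op 8 (replace /ry 38): {"ndm":77,"ry":38,"tpp":{"b":84,"dg":4,"sg":2,"sl":30},"xer":9}
After op 9 (remove /tpp/dg): {"ndm":77,"ry":38,"tpp":{"b":84,"sg":2,"sl":30},"xer":9}
After op 10 (remove /tpp/sg): {"ndm":77,"ry":38,"tpp":{"b":84,"sl":30},"xer":9}
After op 11 (replace /xer 34): {"ndm":77,"ry":38,"tpp":{"b":84,"sl":30},"xer":34}
After op 12 (remove /tpp/b): {"ndm":77,"ry":38,"tpp":{"sl":30},"xer":34}
After op 13 (replace /tpp/sl 29): {"ndm":77,"ry":38,"tpp":{"sl":29},"xer":34}
After op 14 (remove /ry): {"ndm":77,"tpp":{"sl":29},"xer":34}
After op 15 (replace /xer 69): {"ndm":77,"tpp":{"sl":29},"xer":69}
After op 16 (replace /tpp 49): {"ndm":77,"tpp":49,"xer":69}
After op 17 (remove /ndm): {"tpp":49,"xer":69}
After op 18 (add /q 98): {"q":98,"tpp":49,"xer":69}
After op 19 (replace /xer 39): {"q":98,"tpp":49,"xer":39}
After op 20 (replace /q 88): {"q":88,"tpp":49,"xer":39}
After op 21 (replace /tpp 29): {"q":88,"tpp":29,"xer":39}
After op 22 (replace /q 97): {"q":97,"tpp":29,"xer":39}
After op 23 (add /a 70): {"a":70,"q":97,"tpp":29,"xer":39}
Size at the root: 4

Answer: 4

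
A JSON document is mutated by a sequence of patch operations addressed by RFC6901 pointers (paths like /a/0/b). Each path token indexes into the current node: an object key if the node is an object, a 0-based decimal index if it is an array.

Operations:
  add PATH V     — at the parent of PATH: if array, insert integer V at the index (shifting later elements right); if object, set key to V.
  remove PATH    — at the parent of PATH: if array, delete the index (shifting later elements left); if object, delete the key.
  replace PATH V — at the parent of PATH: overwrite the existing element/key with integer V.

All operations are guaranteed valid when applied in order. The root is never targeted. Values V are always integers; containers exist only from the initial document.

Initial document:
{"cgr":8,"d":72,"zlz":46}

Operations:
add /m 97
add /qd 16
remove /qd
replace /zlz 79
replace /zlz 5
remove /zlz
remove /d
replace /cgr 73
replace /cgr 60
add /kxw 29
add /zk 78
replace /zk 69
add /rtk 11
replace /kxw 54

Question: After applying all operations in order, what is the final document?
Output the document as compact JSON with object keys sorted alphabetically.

Answer: {"cgr":60,"kxw":54,"m":97,"rtk":11,"zk":69}

Derivation:
After op 1 (add /m 97): {"cgr":8,"d":72,"m":97,"zlz":46}
After op 2 (add /qd 16): {"cgr":8,"d":72,"m":97,"qd":16,"zlz":46}
After op 3 (remove /qd): {"cgr":8,"d":72,"m":97,"zlz":46}
After op 4 (replace /zlz 79): {"cgr":8,"d":72,"m":97,"zlz":79}
After op 5 (replace /zlz 5): {"cgr":8,"d":72,"m":97,"zlz":5}
After op 6 (remove /zlz): {"cgr":8,"d":72,"m":97}
After op 7 (remove /d): {"cgr":8,"m":97}
After op 8 (replace /cgr 73): {"cgr":73,"m":97}
After op 9 (replace /cgr 60): {"cgr":60,"m":97}
After op 10 (add /kxw 29): {"cgr":60,"kxw":29,"m":97}
After op 11 (add /zk 78): {"cgr":60,"kxw":29,"m":97,"zk":78}
After op 12 (replace /zk 69): {"cgr":60,"kxw":29,"m":97,"zk":69}
After op 13 (add /rtk 11): {"cgr":60,"kxw":29,"m":97,"rtk":11,"zk":69}
After op 14 (replace /kxw 54): {"cgr":60,"kxw":54,"m":97,"rtk":11,"zk":69}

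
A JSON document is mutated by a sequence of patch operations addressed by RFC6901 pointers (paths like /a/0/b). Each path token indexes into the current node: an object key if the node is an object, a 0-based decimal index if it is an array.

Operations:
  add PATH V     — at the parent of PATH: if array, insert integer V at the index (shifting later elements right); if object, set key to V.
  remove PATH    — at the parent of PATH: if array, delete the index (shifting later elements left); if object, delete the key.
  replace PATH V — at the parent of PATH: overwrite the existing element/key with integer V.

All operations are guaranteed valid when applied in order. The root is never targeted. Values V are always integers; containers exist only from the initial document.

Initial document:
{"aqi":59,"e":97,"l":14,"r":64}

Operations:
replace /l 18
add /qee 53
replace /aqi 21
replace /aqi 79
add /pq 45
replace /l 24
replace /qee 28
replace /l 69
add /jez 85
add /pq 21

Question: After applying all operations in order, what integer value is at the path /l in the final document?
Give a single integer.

After op 1 (replace /l 18): {"aqi":59,"e":97,"l":18,"r":64}
After op 2 (add /qee 53): {"aqi":59,"e":97,"l":18,"qee":53,"r":64}
After op 3 (replace /aqi 21): {"aqi":21,"e":97,"l":18,"qee":53,"r":64}
After op 4 (replace /aqi 79): {"aqi":79,"e":97,"l":18,"qee":53,"r":64}
After op 5 (add /pq 45): {"aqi":79,"e":97,"l":18,"pq":45,"qee":53,"r":64}
After op 6 (replace /l 24): {"aqi":79,"e":97,"l":24,"pq":45,"qee":53,"r":64}
After op 7 (replace /qee 28): {"aqi":79,"e":97,"l":24,"pq":45,"qee":28,"r":64}
After op 8 (replace /l 69): {"aqi":79,"e":97,"l":69,"pq":45,"qee":28,"r":64}
After op 9 (add /jez 85): {"aqi":79,"e":97,"jez":85,"l":69,"pq":45,"qee":28,"r":64}
After op 10 (add /pq 21): {"aqi":79,"e":97,"jez":85,"l":69,"pq":21,"qee":28,"r":64}
Value at /l: 69

Answer: 69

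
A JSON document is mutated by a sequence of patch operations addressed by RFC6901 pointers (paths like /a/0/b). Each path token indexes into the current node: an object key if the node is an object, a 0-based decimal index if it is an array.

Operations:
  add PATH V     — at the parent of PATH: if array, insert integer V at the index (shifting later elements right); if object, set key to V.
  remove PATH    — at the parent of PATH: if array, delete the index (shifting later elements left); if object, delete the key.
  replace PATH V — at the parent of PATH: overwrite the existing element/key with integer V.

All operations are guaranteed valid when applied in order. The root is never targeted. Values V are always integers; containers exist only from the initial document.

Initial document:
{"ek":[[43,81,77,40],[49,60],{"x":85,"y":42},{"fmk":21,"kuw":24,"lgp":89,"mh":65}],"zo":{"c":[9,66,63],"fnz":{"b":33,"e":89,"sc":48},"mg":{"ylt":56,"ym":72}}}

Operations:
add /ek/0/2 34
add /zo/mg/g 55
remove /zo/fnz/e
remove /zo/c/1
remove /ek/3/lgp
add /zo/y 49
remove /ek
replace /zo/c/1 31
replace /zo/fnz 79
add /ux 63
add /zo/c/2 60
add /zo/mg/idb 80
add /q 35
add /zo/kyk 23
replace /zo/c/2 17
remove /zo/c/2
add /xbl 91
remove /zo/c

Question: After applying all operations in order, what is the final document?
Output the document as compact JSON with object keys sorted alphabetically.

After op 1 (add /ek/0/2 34): {"ek":[[43,81,34,77,40],[49,60],{"x":85,"y":42},{"fmk":21,"kuw":24,"lgp":89,"mh":65}],"zo":{"c":[9,66,63],"fnz":{"b":33,"e":89,"sc":48},"mg":{"ylt":56,"ym":72}}}
After op 2 (add /zo/mg/g 55): {"ek":[[43,81,34,77,40],[49,60],{"x":85,"y":42},{"fmk":21,"kuw":24,"lgp":89,"mh":65}],"zo":{"c":[9,66,63],"fnz":{"b":33,"e":89,"sc":48},"mg":{"g":55,"ylt":56,"ym":72}}}
After op 3 (remove /zo/fnz/e): {"ek":[[43,81,34,77,40],[49,60],{"x":85,"y":42},{"fmk":21,"kuw":24,"lgp":89,"mh":65}],"zo":{"c":[9,66,63],"fnz":{"b":33,"sc":48},"mg":{"g":55,"ylt":56,"ym":72}}}
After op 4 (remove /zo/c/1): {"ek":[[43,81,34,77,40],[49,60],{"x":85,"y":42},{"fmk":21,"kuw":24,"lgp":89,"mh":65}],"zo":{"c":[9,63],"fnz":{"b":33,"sc":48},"mg":{"g":55,"ylt":56,"ym":72}}}
After op 5 (remove /ek/3/lgp): {"ek":[[43,81,34,77,40],[49,60],{"x":85,"y":42},{"fmk":21,"kuw":24,"mh":65}],"zo":{"c":[9,63],"fnz":{"b":33,"sc":48},"mg":{"g":55,"ylt":56,"ym":72}}}
After op 6 (add /zo/y 49): {"ek":[[43,81,34,77,40],[49,60],{"x":85,"y":42},{"fmk":21,"kuw":24,"mh":65}],"zo":{"c":[9,63],"fnz":{"b":33,"sc":48},"mg":{"g":55,"ylt":56,"ym":72},"y":49}}
After op 7 (remove /ek): {"zo":{"c":[9,63],"fnz":{"b":33,"sc":48},"mg":{"g":55,"ylt":56,"ym":72},"y":49}}
After op 8 (replace /zo/c/1 31): {"zo":{"c":[9,31],"fnz":{"b":33,"sc":48},"mg":{"g":55,"ylt":56,"ym":72},"y":49}}
After op 9 (replace /zo/fnz 79): {"zo":{"c":[9,31],"fnz":79,"mg":{"g":55,"ylt":56,"ym":72},"y":49}}
After op 10 (add /ux 63): {"ux":63,"zo":{"c":[9,31],"fnz":79,"mg":{"g":55,"ylt":56,"ym":72},"y":49}}
After op 11 (add /zo/c/2 60): {"ux":63,"zo":{"c":[9,31,60],"fnz":79,"mg":{"g":55,"ylt":56,"ym":72},"y":49}}
After op 12 (add /zo/mg/idb 80): {"ux":63,"zo":{"c":[9,31,60],"fnz":79,"mg":{"g":55,"idb":80,"ylt":56,"ym":72},"y":49}}
After op 13 (add /q 35): {"q":35,"ux":63,"zo":{"c":[9,31,60],"fnz":79,"mg":{"g":55,"idb":80,"ylt":56,"ym":72},"y":49}}
After op 14 (add /zo/kyk 23): {"q":35,"ux":63,"zo":{"c":[9,31,60],"fnz":79,"kyk":23,"mg":{"g":55,"idb":80,"ylt":56,"ym":72},"y":49}}
After op 15 (replace /zo/c/2 17): {"q":35,"ux":63,"zo":{"c":[9,31,17],"fnz":79,"kyk":23,"mg":{"g":55,"idb":80,"ylt":56,"ym":72},"y":49}}
After op 16 (remove /zo/c/2): {"q":35,"ux":63,"zo":{"c":[9,31],"fnz":79,"kyk":23,"mg":{"g":55,"idb":80,"ylt":56,"ym":72},"y":49}}
After op 17 (add /xbl 91): {"q":35,"ux":63,"xbl":91,"zo":{"c":[9,31],"fnz":79,"kyk":23,"mg":{"g":55,"idb":80,"ylt":56,"ym":72},"y":49}}
After op 18 (remove /zo/c): {"q":35,"ux":63,"xbl":91,"zo":{"fnz":79,"kyk":23,"mg":{"g":55,"idb":80,"ylt":56,"ym":72},"y":49}}

Answer: {"q":35,"ux":63,"xbl":91,"zo":{"fnz":79,"kyk":23,"mg":{"g":55,"idb":80,"ylt":56,"ym":72},"y":49}}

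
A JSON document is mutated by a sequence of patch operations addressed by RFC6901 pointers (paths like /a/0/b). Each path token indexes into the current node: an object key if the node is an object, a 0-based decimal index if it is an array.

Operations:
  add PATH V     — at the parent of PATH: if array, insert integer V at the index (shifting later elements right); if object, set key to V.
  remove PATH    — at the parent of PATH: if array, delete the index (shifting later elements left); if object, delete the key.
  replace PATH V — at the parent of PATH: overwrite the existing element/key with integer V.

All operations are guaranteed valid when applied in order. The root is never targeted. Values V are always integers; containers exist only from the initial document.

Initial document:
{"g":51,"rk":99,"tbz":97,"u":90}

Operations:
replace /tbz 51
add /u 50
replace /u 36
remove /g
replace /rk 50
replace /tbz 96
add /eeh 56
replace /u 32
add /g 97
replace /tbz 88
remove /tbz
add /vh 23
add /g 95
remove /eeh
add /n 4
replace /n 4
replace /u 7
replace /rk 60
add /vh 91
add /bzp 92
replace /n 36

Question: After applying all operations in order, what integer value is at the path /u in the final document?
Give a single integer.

After op 1 (replace /tbz 51): {"g":51,"rk":99,"tbz":51,"u":90}
After op 2 (add /u 50): {"g":51,"rk":99,"tbz":51,"u":50}
After op 3 (replace /u 36): {"g":51,"rk":99,"tbz":51,"u":36}
After op 4 (remove /g): {"rk":99,"tbz":51,"u":36}
After op 5 (replace /rk 50): {"rk":50,"tbz":51,"u":36}
After op 6 (replace /tbz 96): {"rk":50,"tbz":96,"u":36}
After op 7 (add /eeh 56): {"eeh":56,"rk":50,"tbz":96,"u":36}
After op 8 (replace /u 32): {"eeh":56,"rk":50,"tbz":96,"u":32}
After op 9 (add /g 97): {"eeh":56,"g":97,"rk":50,"tbz":96,"u":32}
After op 10 (replace /tbz 88): {"eeh":56,"g":97,"rk":50,"tbz":88,"u":32}
After op 11 (remove /tbz): {"eeh":56,"g":97,"rk":50,"u":32}
After op 12 (add /vh 23): {"eeh":56,"g":97,"rk":50,"u":32,"vh":23}
After op 13 (add /g 95): {"eeh":56,"g":95,"rk":50,"u":32,"vh":23}
After op 14 (remove /eeh): {"g":95,"rk":50,"u":32,"vh":23}
After op 15 (add /n 4): {"g":95,"n":4,"rk":50,"u":32,"vh":23}
After op 16 (replace /n 4): {"g":95,"n":4,"rk":50,"u":32,"vh":23}
After op 17 (replace /u 7): {"g":95,"n":4,"rk":50,"u":7,"vh":23}
After op 18 (replace /rk 60): {"g":95,"n":4,"rk":60,"u":7,"vh":23}
After op 19 (add /vh 91): {"g":95,"n":4,"rk":60,"u":7,"vh":91}
After op 20 (add /bzp 92): {"bzp":92,"g":95,"n":4,"rk":60,"u":7,"vh":91}
After op 21 (replace /n 36): {"bzp":92,"g":95,"n":36,"rk":60,"u":7,"vh":91}
Value at /u: 7

Answer: 7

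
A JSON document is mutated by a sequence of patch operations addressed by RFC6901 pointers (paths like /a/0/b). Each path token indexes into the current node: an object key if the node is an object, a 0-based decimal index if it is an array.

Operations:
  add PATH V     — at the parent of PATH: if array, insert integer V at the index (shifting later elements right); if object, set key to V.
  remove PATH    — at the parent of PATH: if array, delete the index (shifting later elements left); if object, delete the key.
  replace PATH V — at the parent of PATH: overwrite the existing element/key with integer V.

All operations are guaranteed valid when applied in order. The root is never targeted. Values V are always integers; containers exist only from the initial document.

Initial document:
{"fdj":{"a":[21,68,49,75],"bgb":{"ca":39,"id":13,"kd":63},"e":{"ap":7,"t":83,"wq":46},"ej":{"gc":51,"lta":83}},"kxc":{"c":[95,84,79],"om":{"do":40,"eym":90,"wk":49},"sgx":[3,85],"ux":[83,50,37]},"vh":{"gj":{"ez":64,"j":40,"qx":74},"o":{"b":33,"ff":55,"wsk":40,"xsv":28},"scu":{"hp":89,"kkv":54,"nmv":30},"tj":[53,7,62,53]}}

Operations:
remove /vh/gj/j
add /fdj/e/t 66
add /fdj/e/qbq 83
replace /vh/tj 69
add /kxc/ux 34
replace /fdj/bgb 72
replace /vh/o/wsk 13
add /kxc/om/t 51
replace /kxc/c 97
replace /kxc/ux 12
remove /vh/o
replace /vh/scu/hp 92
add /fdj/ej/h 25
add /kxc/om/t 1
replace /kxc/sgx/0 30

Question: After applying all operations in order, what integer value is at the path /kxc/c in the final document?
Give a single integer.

Answer: 97

Derivation:
After op 1 (remove /vh/gj/j): {"fdj":{"a":[21,68,49,75],"bgb":{"ca":39,"id":13,"kd":63},"e":{"ap":7,"t":83,"wq":46},"ej":{"gc":51,"lta":83}},"kxc":{"c":[95,84,79],"om":{"do":40,"eym":90,"wk":49},"sgx":[3,85],"ux":[83,50,37]},"vh":{"gj":{"ez":64,"qx":74},"o":{"b":33,"ff":55,"wsk":40,"xsv":28},"scu":{"hp":89,"kkv":54,"nmv":30},"tj":[53,7,62,53]}}
After op 2 (add /fdj/e/t 66): {"fdj":{"a":[21,68,49,75],"bgb":{"ca":39,"id":13,"kd":63},"e":{"ap":7,"t":66,"wq":46},"ej":{"gc":51,"lta":83}},"kxc":{"c":[95,84,79],"om":{"do":40,"eym":90,"wk":49},"sgx":[3,85],"ux":[83,50,37]},"vh":{"gj":{"ez":64,"qx":74},"o":{"b":33,"ff":55,"wsk":40,"xsv":28},"scu":{"hp":89,"kkv":54,"nmv":30},"tj":[53,7,62,53]}}
After op 3 (add /fdj/e/qbq 83): {"fdj":{"a":[21,68,49,75],"bgb":{"ca":39,"id":13,"kd":63},"e":{"ap":7,"qbq":83,"t":66,"wq":46},"ej":{"gc":51,"lta":83}},"kxc":{"c":[95,84,79],"om":{"do":40,"eym":90,"wk":49},"sgx":[3,85],"ux":[83,50,37]},"vh":{"gj":{"ez":64,"qx":74},"o":{"b":33,"ff":55,"wsk":40,"xsv":28},"scu":{"hp":89,"kkv":54,"nmv":30},"tj":[53,7,62,53]}}
After op 4 (replace /vh/tj 69): {"fdj":{"a":[21,68,49,75],"bgb":{"ca":39,"id":13,"kd":63},"e":{"ap":7,"qbq":83,"t":66,"wq":46},"ej":{"gc":51,"lta":83}},"kxc":{"c":[95,84,79],"om":{"do":40,"eym":90,"wk":49},"sgx":[3,85],"ux":[83,50,37]},"vh":{"gj":{"ez":64,"qx":74},"o":{"b":33,"ff":55,"wsk":40,"xsv":28},"scu":{"hp":89,"kkv":54,"nmv":30},"tj":69}}
After op 5 (add /kxc/ux 34): {"fdj":{"a":[21,68,49,75],"bgb":{"ca":39,"id":13,"kd":63},"e":{"ap":7,"qbq":83,"t":66,"wq":46},"ej":{"gc":51,"lta":83}},"kxc":{"c":[95,84,79],"om":{"do":40,"eym":90,"wk":49},"sgx":[3,85],"ux":34},"vh":{"gj":{"ez":64,"qx":74},"o":{"b":33,"ff":55,"wsk":40,"xsv":28},"scu":{"hp":89,"kkv":54,"nmv":30},"tj":69}}
After op 6 (replace /fdj/bgb 72): {"fdj":{"a":[21,68,49,75],"bgb":72,"e":{"ap":7,"qbq":83,"t":66,"wq":46},"ej":{"gc":51,"lta":83}},"kxc":{"c":[95,84,79],"om":{"do":40,"eym":90,"wk":49},"sgx":[3,85],"ux":34},"vh":{"gj":{"ez":64,"qx":74},"o":{"b":33,"ff":55,"wsk":40,"xsv":28},"scu":{"hp":89,"kkv":54,"nmv":30},"tj":69}}
After op 7 (replace /vh/o/wsk 13): {"fdj":{"a":[21,68,49,75],"bgb":72,"e":{"ap":7,"qbq":83,"t":66,"wq":46},"ej":{"gc":51,"lta":83}},"kxc":{"c":[95,84,79],"om":{"do":40,"eym":90,"wk":49},"sgx":[3,85],"ux":34},"vh":{"gj":{"ez":64,"qx":74},"o":{"b":33,"ff":55,"wsk":13,"xsv":28},"scu":{"hp":89,"kkv":54,"nmv":30},"tj":69}}
After op 8 (add /kxc/om/t 51): {"fdj":{"a":[21,68,49,75],"bgb":72,"e":{"ap":7,"qbq":83,"t":66,"wq":46},"ej":{"gc":51,"lta":83}},"kxc":{"c":[95,84,79],"om":{"do":40,"eym":90,"t":51,"wk":49},"sgx":[3,85],"ux":34},"vh":{"gj":{"ez":64,"qx":74},"o":{"b":33,"ff":55,"wsk":13,"xsv":28},"scu":{"hp":89,"kkv":54,"nmv":30},"tj":69}}
After op 9 (replace /kxc/c 97): {"fdj":{"a":[21,68,49,75],"bgb":72,"e":{"ap":7,"qbq":83,"t":66,"wq":46},"ej":{"gc":51,"lta":83}},"kxc":{"c":97,"om":{"do":40,"eym":90,"t":51,"wk":49},"sgx":[3,85],"ux":34},"vh":{"gj":{"ez":64,"qx":74},"o":{"b":33,"ff":55,"wsk":13,"xsv":28},"scu":{"hp":89,"kkv":54,"nmv":30},"tj":69}}
After op 10 (replace /kxc/ux 12): {"fdj":{"a":[21,68,49,75],"bgb":72,"e":{"ap":7,"qbq":83,"t":66,"wq":46},"ej":{"gc":51,"lta":83}},"kxc":{"c":97,"om":{"do":40,"eym":90,"t":51,"wk":49},"sgx":[3,85],"ux":12},"vh":{"gj":{"ez":64,"qx":74},"o":{"b":33,"ff":55,"wsk":13,"xsv":28},"scu":{"hp":89,"kkv":54,"nmv":30},"tj":69}}
After op 11 (remove /vh/o): {"fdj":{"a":[21,68,49,75],"bgb":72,"e":{"ap":7,"qbq":83,"t":66,"wq":46},"ej":{"gc":51,"lta":83}},"kxc":{"c":97,"om":{"do":40,"eym":90,"t":51,"wk":49},"sgx":[3,85],"ux":12},"vh":{"gj":{"ez":64,"qx":74},"scu":{"hp":89,"kkv":54,"nmv":30},"tj":69}}
After op 12 (replace /vh/scu/hp 92): {"fdj":{"a":[21,68,49,75],"bgb":72,"e":{"ap":7,"qbq":83,"t":66,"wq":46},"ej":{"gc":51,"lta":83}},"kxc":{"c":97,"om":{"do":40,"eym":90,"t":51,"wk":49},"sgx":[3,85],"ux":12},"vh":{"gj":{"ez":64,"qx":74},"scu":{"hp":92,"kkv":54,"nmv":30},"tj":69}}
After op 13 (add /fdj/ej/h 25): {"fdj":{"a":[21,68,49,75],"bgb":72,"e":{"ap":7,"qbq":83,"t":66,"wq":46},"ej":{"gc":51,"h":25,"lta":83}},"kxc":{"c":97,"om":{"do":40,"eym":90,"t":51,"wk":49},"sgx":[3,85],"ux":12},"vh":{"gj":{"ez":64,"qx":74},"scu":{"hp":92,"kkv":54,"nmv":30},"tj":69}}
After op 14 (add /kxc/om/t 1): {"fdj":{"a":[21,68,49,75],"bgb":72,"e":{"ap":7,"qbq":83,"t":66,"wq":46},"ej":{"gc":51,"h":25,"lta":83}},"kxc":{"c":97,"om":{"do":40,"eym":90,"t":1,"wk":49},"sgx":[3,85],"ux":12},"vh":{"gj":{"ez":64,"qx":74},"scu":{"hp":92,"kkv":54,"nmv":30},"tj":69}}
After op 15 (replace /kxc/sgx/0 30): {"fdj":{"a":[21,68,49,75],"bgb":72,"e":{"ap":7,"qbq":83,"t":66,"wq":46},"ej":{"gc":51,"h":25,"lta":83}},"kxc":{"c":97,"om":{"do":40,"eym":90,"t":1,"wk":49},"sgx":[30,85],"ux":12},"vh":{"gj":{"ez":64,"qx":74},"scu":{"hp":92,"kkv":54,"nmv":30},"tj":69}}
Value at /kxc/c: 97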